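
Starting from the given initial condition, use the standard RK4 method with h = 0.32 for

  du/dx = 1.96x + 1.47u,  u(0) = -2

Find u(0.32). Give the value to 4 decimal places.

-3.0829

RK4: k1 = f(x_n, u_n); k2 = f(x_n + h/2, u_n + (h/2)·k1); k3 = f(x_n + h/2, u_n + (h/2)·k2); k4 = f(x_n + h, u_n + h·k3); u_{n+1} = u_n + (h/6)·(k1 + 2k2 + 2k3 + k4).
x=0.000000, u=-2.000000:
  k1 = f(0.000000, -2.000000) = -2.940000
  k2 = f(0.160000, -2.470400) = -3.317888
  k3 = f(0.160000, -2.530862) = -3.406767
  k4 = f(0.320000, -3.090166) = -3.915343
  u ← -2.000000 + (0.32/6)·(k1 + 2k2 + 2k3 + k4) = -3.082915
u(0.32) ≈ -3.0829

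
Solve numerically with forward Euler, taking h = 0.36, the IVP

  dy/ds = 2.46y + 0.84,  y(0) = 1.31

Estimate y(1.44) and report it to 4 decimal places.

Euler: y_{n+1} = y_n + h·f(s_n, y_n).
s=0.000000, y=1.310000: f=4.062600 → y ← 1.310000 + 0.36·4.062600 = 2.772536
s=0.360000, y=2.772536: f=7.660439 → y ← 2.772536 + 0.36·7.660439 = 5.530294
s=0.720000, y=5.530294: f=14.444523 → y ← 5.530294 + 0.36·14.444523 = 10.730322
s=1.080000, y=10.730322: f=27.236592 → y ← 10.730322 + 0.36·27.236592 = 20.535495
y(1.44) ≈ 20.5355

20.5355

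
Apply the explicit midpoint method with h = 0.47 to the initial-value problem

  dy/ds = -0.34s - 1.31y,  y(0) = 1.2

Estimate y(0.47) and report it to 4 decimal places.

0.6511

Midpoint: k1 = f(s_n, y_n); k2 = f(s_n + h/2, y_n + (h/2)·k1); y_{n+1} = y_n + h·k2.
s=0.000000, y=1.200000:
  k1 = f(0.000000, 1.200000) = -1.572000
  k2 = f(0.235000, 0.830580) = -1.167960
  y ← 1.200000 + 0.47·(-1.167960) = 0.651059
y(0.47) ≈ 0.6511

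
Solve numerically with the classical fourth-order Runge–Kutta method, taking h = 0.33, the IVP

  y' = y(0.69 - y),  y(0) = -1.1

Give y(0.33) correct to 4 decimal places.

RK4: k1 = f(x_n, y_n); k2 = f(x_n + h/2, y_n + (h/2)·k1); k3 = f(x_n + h/2, y_n + (h/2)·k2); k4 = f(x_n + h, y_n + h·k3); y_{n+1} = y_n + (h/6)·(k1 + 2k2 + 2k3 + k4).
x=0.000000, y=-1.100000:
  k1 = f(0.000000, -1.100000) = -1.969000
  k2 = f(0.165000, -1.424885) = -3.013468
  k3 = f(0.165000, -1.597222) = -3.653202
  k4 = f(0.330000, -2.305557) = -6.906426
  y ← -1.100000 + (0.33/6)·(k1 + 2k2 + 2k3 + k4) = -2.321482
y(0.33) ≈ -2.3215

-2.3215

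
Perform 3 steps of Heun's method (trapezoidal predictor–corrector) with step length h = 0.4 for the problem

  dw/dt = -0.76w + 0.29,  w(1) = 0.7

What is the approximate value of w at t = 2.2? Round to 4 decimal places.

0.5118

Heun: k1 = f(t_n, w_n); k2 = f(t_n + h, w_n + h·k1); w_{n+1} = w_n + (h/2)·(k1 + k2).
t=1.000000, w=0.700000:
  k1 = f(1.000000, 0.700000) = -0.242000
  k2 = f(1.400000, 0.603200) = -0.168432
  w ← 0.700000 + (0.4/2)·(-0.242000 + (-0.168432)) = 0.617914
t=1.400000, w=0.617914:
  k1 = f(1.400000, 0.617914) = -0.179614
  k2 = f(1.800000, 0.546068) = -0.125012
  w ← 0.617914 + (0.4/2)·(-0.179614 + (-0.125012)) = 0.556988
t=1.800000, w=0.556988:
  k1 = f(1.800000, 0.556988) = -0.133311
  k2 = f(2.200000, 0.503664) = -0.092785
  w ← 0.556988 + (0.4/2)·(-0.133311 + (-0.092785)) = 0.511769
w(2.2) ≈ 0.5118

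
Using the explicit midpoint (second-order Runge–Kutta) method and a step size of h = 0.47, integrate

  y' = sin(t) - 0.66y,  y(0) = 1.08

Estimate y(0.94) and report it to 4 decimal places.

Midpoint: k1 = f(t_n, y_n); k2 = f(t_n + h/2, y_n + (h/2)·k1); y_{n+1} = y_n + h·k2.
t=0.000000, y=1.080000:
  k1 = f(0.000000, 1.080000) = -0.712800
  k2 = f(0.235000, 0.912492) = -0.369402
  y ← 1.080000 + 0.47·(-0.369402) = 0.906381
t=0.470000, y=0.906381:
  k1 = f(0.470000, 0.906381) = -0.145325
  k2 = f(0.705000, 0.872230) = 0.072362
  y ← 0.906381 + 0.47·0.072362 = 0.940391
y(0.94) ≈ 0.9404

0.9404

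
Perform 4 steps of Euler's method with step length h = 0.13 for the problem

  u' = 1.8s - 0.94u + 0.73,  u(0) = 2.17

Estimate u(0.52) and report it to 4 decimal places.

1.7720

Euler: u_{n+1} = u_n + h·f(s_n, u_n).
s=0.000000, u=2.170000: f=-1.309800 → u ← 2.170000 + 0.13·(-1.309800) = 1.999726
s=0.130000, u=1.999726: f=-0.915742 → u ← 1.999726 + 0.13·(-0.915742) = 1.880679
s=0.260000, u=1.880679: f=-0.569839 → u ← 1.880679 + 0.13·(-0.569839) = 1.806600
s=0.390000, u=1.806600: f=-0.266204 → u ← 1.806600 + 0.13·(-0.266204) = 1.771994
u(0.52) ≈ 1.7720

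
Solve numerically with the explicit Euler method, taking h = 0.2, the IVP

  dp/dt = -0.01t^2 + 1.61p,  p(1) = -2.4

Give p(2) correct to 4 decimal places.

-9.7239

Euler: p_{n+1} = p_n + h·f(t_n, p_n).
t=1.000000, p=-2.400000: f=-3.874000 → p ← -2.400000 + 0.2·(-3.874000) = -3.174800
t=1.200000, p=-3.174800: f=-5.125828 → p ← -3.174800 + 0.2·(-5.125828) = -4.199966
t=1.400000, p=-4.199966: f=-6.781545 → p ← -4.199966 + 0.2·(-6.781545) = -5.556275
t=1.600000, p=-5.556275: f=-8.971202 → p ← -5.556275 + 0.2·(-8.971202) = -7.350515
t=1.800000, p=-7.350515: f=-11.866729 → p ← -7.350515 + 0.2·(-11.866729) = -9.723861
p(2) ≈ -9.7239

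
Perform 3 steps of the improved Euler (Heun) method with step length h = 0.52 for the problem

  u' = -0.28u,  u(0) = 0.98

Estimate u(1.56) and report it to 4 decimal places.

Heun: k1 = f(t_n, u_n); k2 = f(t_n + h, u_n + h·k1); u_{n+1} = u_n + (h/2)·(k1 + k2).
t=0.000000, u=0.980000:
  k1 = f(0.000000, 0.980000) = -0.274400
  k2 = f(0.520000, 0.837312) = -0.234447
  u ← 0.980000 + (0.52/2)·(-0.274400 + (-0.234447)) = 0.847700
t=0.520000, u=0.847700:
  k1 = f(0.520000, 0.847700) = -0.237356
  k2 = f(1.040000, 0.724275) = -0.202797
  u ← 0.847700 + (0.52/2)·(-0.237356 + (-0.202797)) = 0.733260
t=1.040000, u=0.733260:
  k1 = f(1.040000, 0.733260) = -0.205313
  k2 = f(1.560000, 0.626497) = -0.175419
  u ← 0.733260 + (0.52/2)·(-0.205313 + (-0.175419)) = 0.634270
u(1.56) ≈ 0.6343

0.6343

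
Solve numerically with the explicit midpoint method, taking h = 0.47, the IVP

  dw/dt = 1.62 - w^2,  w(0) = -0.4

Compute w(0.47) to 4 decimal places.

0.3599

Midpoint: k1 = f(t_n, w_n); k2 = f(t_n + h/2, w_n + (h/2)·k1); w_{n+1} = w_n + h·k2.
t=0.000000, w=-0.400000:
  k1 = f(0.000000, -0.400000) = 1.460000
  k2 = f(0.235000, -0.056900) = 1.616762
  w ← -0.400000 + 0.47·1.616762 = 0.359878
w(0.47) ≈ 0.3599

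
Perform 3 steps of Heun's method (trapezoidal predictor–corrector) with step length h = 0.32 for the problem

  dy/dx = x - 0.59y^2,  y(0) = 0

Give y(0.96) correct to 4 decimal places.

Heun: k1 = f(x_n, y_n); k2 = f(x_n + h, y_n + h·k1); y_{n+1} = y_n + (h/2)·(k1 + k2).
x=0.000000, y=0.000000:
  k1 = f(0.000000, 0.000000) = 0.000000
  k2 = f(0.320000, 0.000000) = 0.320000
  y ← 0.000000 + (0.32/2)·(0.000000 + 0.320000) = 0.051200
x=0.320000, y=0.051200:
  k1 = f(0.320000, 0.051200) = 0.318453
  k2 = f(0.640000, 0.153105) = 0.626170
  y ← 0.051200 + (0.32/2)·(0.318453 + 0.626170) = 0.202340
x=0.640000, y=0.202340:
  k1 = f(0.640000, 0.202340) = 0.615845
  k2 = f(0.960000, 0.399410) = 0.865878
  y ← 0.202340 + (0.32/2)·(0.615845 + 0.865878) = 0.439415
y(0.96) ≈ 0.4394

0.4394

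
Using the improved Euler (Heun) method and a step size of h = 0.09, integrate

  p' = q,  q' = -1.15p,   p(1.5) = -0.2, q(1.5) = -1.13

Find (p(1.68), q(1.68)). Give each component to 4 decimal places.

Heun on (p,q): k1 = f(x_n, state_n); k2 = f(x_n + h, state_n + h·k1); state_{n+1} = state_n + (h/2)·(k1 + k2).
1.500000: (-0.200000, -1.130000)
  k1 = (-1.130000, 0.230000)
  predictor → (-0.301700, -1.109300)
  k2 = (-1.109300, 0.346955)
  → (-0.300768, -1.104037)
1.590000: (-0.300768, -1.104037)
  k1 = (-1.104037, 0.345884)
  predictor → (-0.400132, -1.072907)
  k2 = (-1.072907, 0.460152)
  → (-0.398731, -1.067765)
(p(1.68), q(1.68)) ≈ (-0.3987, -1.0678)

-0.3987, -1.0678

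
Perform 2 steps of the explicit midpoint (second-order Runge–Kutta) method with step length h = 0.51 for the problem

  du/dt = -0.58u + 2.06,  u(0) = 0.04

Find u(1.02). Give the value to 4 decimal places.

Midpoint: k1 = f(t_n, u_n); k2 = f(t_n + h/2, u_n + (h/2)·k1); u_{n+1} = u_n + h·k2.
t=0.000000, u=0.040000:
  k1 = f(0.000000, 0.040000) = 2.036800
  k2 = f(0.255000, 0.559384) = 1.735557
  u ← 0.040000 + 0.51·1.735557 = 0.925134
t=0.510000, u=0.925134:
  k1 = f(0.510000, 0.925134) = 1.523422
  k2 = f(0.765000, 1.313607) = 1.298108
  u ← 0.925134 + 0.51·1.298108 = 1.587169
u(1.02) ≈ 1.5872

1.5872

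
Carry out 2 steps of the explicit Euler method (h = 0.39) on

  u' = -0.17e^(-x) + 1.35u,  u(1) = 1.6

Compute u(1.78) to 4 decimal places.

3.6746

Euler: u_{n+1} = u_n + h·f(x_n, u_n).
x=1.000000, u=1.600000: f=2.097460 → u ← 1.600000 + 0.39·2.097460 = 2.418010
x=1.390000, u=2.418010: f=3.221970 → u ← 2.418010 + 0.39·3.221970 = 3.674578
u(1.78) ≈ 3.6746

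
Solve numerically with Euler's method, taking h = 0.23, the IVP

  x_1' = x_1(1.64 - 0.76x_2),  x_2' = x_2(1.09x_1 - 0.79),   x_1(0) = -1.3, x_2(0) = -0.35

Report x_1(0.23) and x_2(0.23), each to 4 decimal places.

-1.8699, -0.1723

Euler on (x_1,x_2): x_1_{n+1} = x_1_n + h·x_1', x_2_{n+1} = x_2_n + h·x_2'.
0.000000: (-1.300000, -0.350000); f=(-2.477800, 0.772450) → (-1.869894, -0.172336)
(x_1(0.23), x_2(0.23)) ≈ (-1.8699, -0.1723)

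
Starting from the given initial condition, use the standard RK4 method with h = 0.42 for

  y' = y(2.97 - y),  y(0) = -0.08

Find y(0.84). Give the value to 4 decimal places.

-1.3236

RK4: k1 = f(x_n, y_n); k2 = f(x_n + h/2, y_n + (h/2)·k1); k3 = f(x_n + h/2, y_n + (h/2)·k2); k4 = f(x_n + h, y_n + h·k3); y_{n+1} = y_n + (h/6)·(k1 + 2k2 + 2k3 + k4).
x=0.000000, y=-0.080000:
  k1 = f(0.000000, -0.080000) = -0.244000
  k2 = f(0.210000, -0.131240) = -0.407007
  k3 = f(0.210000, -0.165471) = -0.518831
  k4 = f(0.420000, -0.297909) = -0.973539
  y ← -0.080000 + (0.42/6)·(k1 + 2k2 + 2k3 + k4) = -0.294845
x=0.420000, y=-0.294845:
  k1 = f(0.420000, -0.294845) = -0.962623
  k2 = f(0.630000, -0.496996) = -1.723083
  k3 = f(0.630000, -0.656692) = -2.381621
  k4 = f(0.840000, -1.295126) = -5.523876
  y ← -0.294845 + (0.42/6)·(k1 + 2k2 + 2k3 + k4) = -1.323559
y(0.84) ≈ -1.3236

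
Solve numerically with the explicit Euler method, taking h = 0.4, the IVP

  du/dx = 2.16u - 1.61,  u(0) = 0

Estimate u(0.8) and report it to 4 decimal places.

-1.8444

Euler: u_{n+1} = u_n + h·f(x_n, u_n).
x=0.000000, u=0.000000: f=-1.610000 → u ← 0.000000 + 0.4·(-1.610000) = -0.644000
x=0.400000, u=-0.644000: f=-3.001040 → u ← -0.644000 + 0.4·(-3.001040) = -1.844416
u(0.8) ≈ -1.8444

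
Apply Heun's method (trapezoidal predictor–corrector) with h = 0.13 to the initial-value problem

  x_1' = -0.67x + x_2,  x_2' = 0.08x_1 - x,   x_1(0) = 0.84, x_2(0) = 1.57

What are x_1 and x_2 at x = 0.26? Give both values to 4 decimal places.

Heun on (x_1,x_2): k1 = f(x_n, state_n); k2 = f(x_n + h, state_n + h·k1); state_{n+1} = state_n + (h/2)·(k1 + k2).
0.000000: (0.840000, 1.570000)
  k1 = (1.570000, 0.067200)
  predictor → (1.044100, 1.578736)
  k2 = (1.491636, -0.046472)
  → (1.039006, 1.571347)
0.130000: (1.039006, 1.571347)
  k1 = (1.484247, -0.046879)
  predictor → (1.231958, 1.565253)
  k2 = (1.391053, -0.161443)
  → (1.225901, 1.557806)
(x_1(0.26), x_2(0.26)) ≈ (1.2259, 1.5578)

1.2259, 1.5578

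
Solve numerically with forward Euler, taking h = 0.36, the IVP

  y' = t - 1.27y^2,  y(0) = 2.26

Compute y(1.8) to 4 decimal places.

0.9771

Euler: y_{n+1} = y_n + h·f(t_n, y_n).
t=0.000000, y=2.260000: f=-6.486652 → y ← 2.260000 + 0.36·(-6.486652) = -0.075195
t=0.360000, y=-0.075195: f=0.352819 → y ← -0.075195 + 0.36·0.352819 = 0.051820
t=0.720000, y=0.051820: f=0.716590 → y ← 0.051820 + 0.36·0.716590 = 0.309792
t=1.080000, y=0.309792: f=0.958116 → y ← 0.309792 + 0.36·0.958116 = 0.654714
t=1.440000, y=0.654714: f=0.895613 → y ← 0.654714 + 0.36·0.895613 = 0.977135
y(1.8) ≈ 0.9771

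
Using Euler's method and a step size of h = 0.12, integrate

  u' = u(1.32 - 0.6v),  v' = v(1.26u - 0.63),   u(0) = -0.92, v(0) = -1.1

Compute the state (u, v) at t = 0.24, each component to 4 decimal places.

-1.3898, -0.6498

Euler on (u,v): u_{n+1} = u_n + h·u', v_{n+1} = v_n + h·v'.
0.000000: (-0.920000, -1.100000); f=(-1.821600, 1.968120) → (-1.138592, -0.863826)
0.120000: (-1.138592, -0.863826); f=(-2.093068, 1.783477) → (-1.389760, -0.649808)
(u(0.24), v(0.24)) ≈ (-1.3898, -0.6498)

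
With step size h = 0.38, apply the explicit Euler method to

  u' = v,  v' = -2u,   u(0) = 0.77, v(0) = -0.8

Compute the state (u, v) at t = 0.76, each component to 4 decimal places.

Euler on (u,v): u_{n+1} = u_n + h·u', v_{n+1} = v_n + h·v'.
0.000000: (0.770000, -0.800000); f=(-0.800000, -1.540000) → (0.466000, -1.385200)
0.380000: (0.466000, -1.385200); f=(-1.385200, -0.932000) → (-0.060376, -1.739360)
(u(0.76), v(0.76)) ≈ (-0.0604, -1.7394)

-0.0604, -1.7394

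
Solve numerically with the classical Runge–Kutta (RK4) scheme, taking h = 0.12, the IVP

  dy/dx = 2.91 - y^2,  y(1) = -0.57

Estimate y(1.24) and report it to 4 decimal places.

0.1055

RK4: k1 = f(x_n, y_n); k2 = f(x_n + h/2, y_n + (h/2)·k1); k3 = f(x_n + h/2, y_n + (h/2)·k2); k4 = f(x_n + h, y_n + h·k3); y_{n+1} = y_n + (h/6)·(k1 + 2k2 + 2k3 + k4).
x=1.000000, y=-0.570000:
  k1 = f(1.000000, -0.570000) = 2.585100
  k2 = f(1.060000, -0.414894) = 2.737863
  k3 = f(1.060000, -0.405728) = 2.745385
  k4 = f(1.120000, -0.240554) = 2.852134
  y ← -0.570000 + (0.12/6)·(k1 + 2k2 + 2k3 + k4) = -0.241925
x=1.120000, y=-0.241925:
  k1 = f(1.120000, -0.241925) = 2.851472
  k2 = f(1.180000, -0.070837) = 2.904982
  k3 = f(1.180000, -0.067626) = 2.905427
  k4 = f(1.240000, 0.106726) = 2.898610
  y ← -0.241925 + (0.12/6)·(k1 + 2k2 + 2k3 + k4) = 0.105493
y(1.24) ≈ 0.1055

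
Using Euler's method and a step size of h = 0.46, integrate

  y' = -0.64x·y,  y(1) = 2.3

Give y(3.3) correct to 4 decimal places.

0.0197

Euler: y_{n+1} = y_n + h·f(x_n, y_n).
x=1.000000, y=2.300000: f=-1.472000 → y ← 2.300000 + 0.46·(-1.472000) = 1.622880
x=1.460000, y=1.622880: f=-1.516419 → y ← 1.622880 + 0.46·(-1.516419) = 0.925327
x=1.920000, y=0.925327: f=-1.137042 → y ← 0.925327 + 0.46·(-1.137042) = 0.402288
x=2.380000, y=0.402288: f=-0.612765 → y ← 0.402288 + 0.46·(-0.612765) = 0.120416
x=2.840000, y=0.120416: f=-0.218868 → y ← 0.120416 + 0.46·(-0.218868) = 0.019737
y(3.3) ≈ 0.0197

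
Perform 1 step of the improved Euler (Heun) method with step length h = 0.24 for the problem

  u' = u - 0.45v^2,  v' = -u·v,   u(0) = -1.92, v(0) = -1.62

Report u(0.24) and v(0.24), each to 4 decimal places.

Heun on (u,v): k1 = f(x_n, state_n); k2 = f(x_n + h, state_n + h·k1); state_{n+1} = state_n + (h/2)·(k1 + k2).
0.000000: (-1.920000, -1.620000)
  k1 = (-3.100980, -3.110400)
  predictor → (-2.664235, -2.366496)
  k2 = (-5.184372, -6.304902)
  → (-2.914242, -2.749836)
(u(0.24), v(0.24)) ≈ (-2.9142, -2.7498)

-2.9142, -2.7498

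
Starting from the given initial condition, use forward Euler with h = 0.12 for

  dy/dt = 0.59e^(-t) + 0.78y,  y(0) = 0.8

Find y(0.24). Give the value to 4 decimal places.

1.0970

Euler: y_{n+1} = y_n + h·f(t_n, y_n).
t=0.000000, y=0.800000: f=1.214000 → y ← 0.800000 + 0.12·1.214000 = 0.945680
t=0.120000, y=0.945680: f=1.260913 → y ← 0.945680 + 0.12·1.260913 = 1.096990
y(0.24) ≈ 1.0970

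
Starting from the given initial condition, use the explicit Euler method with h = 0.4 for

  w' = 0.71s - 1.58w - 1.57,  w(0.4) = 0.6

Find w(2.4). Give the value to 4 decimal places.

Euler: w_{n+1} = w_n + h·f(s_n, w_n).
s=0.400000, w=0.600000: f=-2.234000 → w ← 0.600000 + 0.4·(-2.234000) = -0.293600
s=0.800000, w=-0.293600: f=-0.538112 → w ← -0.293600 + 0.4·(-0.538112) = -0.508845
s=1.200000, w=-0.508845: f=0.085975 → w ← -0.508845 + 0.4·0.085975 = -0.474455
s=1.600000, w=-0.474455: f=0.315639 → w ← -0.474455 + 0.4·0.315639 = -0.348199
s=2.000000, w=-0.348199: f=0.400155 → w ← -0.348199 + 0.4·0.400155 = -0.188137
w(2.4) ≈ -0.1881

-0.1881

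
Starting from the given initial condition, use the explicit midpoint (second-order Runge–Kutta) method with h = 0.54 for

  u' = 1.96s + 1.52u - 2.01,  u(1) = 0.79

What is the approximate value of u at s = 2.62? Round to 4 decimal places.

13.2222

Midpoint: k1 = f(s_n, u_n); k2 = f(s_n + h/2, u_n + (h/2)·k1); u_{n+1} = u_n + h·k2.
s=1.000000, u=0.790000:
  k1 = f(1.000000, 0.790000) = 1.150800
  k2 = f(1.270000, 1.100716) = 2.152288
  u ← 0.790000 + 0.54·2.152288 = 1.952236
s=1.540000, u=1.952236:
  k1 = f(1.540000, 1.952236) = 3.975798
  k2 = f(1.810000, 3.025701) = 6.136666
  u ← 1.952236 + 0.54·6.136666 = 5.266035
s=2.080000, u=5.266035:
  k1 = f(2.080000, 5.266035) = 10.071174
  k2 = f(2.350000, 7.985252) = 14.733583
  u ← 5.266035 + 0.54·14.733583 = 13.222170
u(2.62) ≈ 13.2222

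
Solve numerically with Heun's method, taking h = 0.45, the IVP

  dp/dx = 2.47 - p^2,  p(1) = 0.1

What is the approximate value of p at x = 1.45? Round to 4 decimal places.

Heun: k1 = f(x_n, p_n); k2 = f(x_n + h, p_n + h·k1); p_{n+1} = p_n + (h/2)·(k1 + k2).
x=1.000000, p=0.100000:
  k1 = f(1.000000, 0.100000) = 2.460000
  k2 = f(1.450000, 1.207000) = 1.013151
  p ← 0.100000 + (0.45/2)·(2.460000 + 1.013151) = 0.881459
p(1.45) ≈ 0.8815

0.8815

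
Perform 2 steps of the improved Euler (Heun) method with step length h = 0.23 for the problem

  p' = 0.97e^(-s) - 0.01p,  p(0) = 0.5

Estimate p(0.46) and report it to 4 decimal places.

0.8560

Heun: k1 = f(s_n, p_n); k2 = f(s_n + h, p_n + h·k1); p_{n+1} = p_n + (h/2)·(k1 + k2).
s=0.000000, p=0.500000:
  k1 = f(0.000000, 0.500000) = 0.965000
  k2 = f(0.230000, 0.721950) = 0.763478
  p ← 0.500000 + (0.23/2)·(0.965000 + 0.763478) = 0.698775
s=0.230000, p=0.698775:
  k1 = f(0.230000, 0.698775) = 0.763710
  k2 = f(0.460000, 0.874428) = 0.603601
  p ← 0.698775 + (0.23/2)·(0.763710 + 0.603601) = 0.856016
p(0.46) ≈ 0.8560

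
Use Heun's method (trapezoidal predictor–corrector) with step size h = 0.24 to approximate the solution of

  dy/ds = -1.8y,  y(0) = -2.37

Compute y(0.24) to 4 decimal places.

Heun: k1 = f(s_n, y_n); k2 = f(s_n + h, y_n + h·k1); y_{n+1} = y_n + (h/2)·(k1 + k2).
s=0.000000, y=-2.370000:
  k1 = f(0.000000, -2.370000) = 4.266000
  k2 = f(0.240000, -1.346160) = 2.423088
  y ← -2.370000 + (0.24/2)·(4.266000 + 2.423088) = -1.567309
y(0.24) ≈ -1.5673

-1.5673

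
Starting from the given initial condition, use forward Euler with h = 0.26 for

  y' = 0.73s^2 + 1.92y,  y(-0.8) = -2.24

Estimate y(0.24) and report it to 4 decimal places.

Euler: y_{n+1} = y_n + h·f(s_n, y_n).
s=-0.800000, y=-2.240000: f=-3.833600 → y ← -2.240000 + 0.26·(-3.833600) = -3.236736
s=-0.540000, y=-3.236736: f=-6.001665 → y ← -3.236736 + 0.26·(-6.001665) = -4.797169
s=-0.280000, y=-4.797169: f=-9.153332 → y ← -4.797169 + 0.26·(-9.153332) = -7.177035
s=-0.020000, y=-7.177035: f=-13.779616 → y ← -7.177035 + 0.26·(-13.779616) = -10.759735
y(0.24) ≈ -10.7597

-10.7597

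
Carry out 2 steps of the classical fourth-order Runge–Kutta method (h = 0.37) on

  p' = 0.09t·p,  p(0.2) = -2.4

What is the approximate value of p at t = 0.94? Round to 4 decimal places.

RK4: k1 = f(t_n, p_n); k2 = f(t_n + h/2, p_n + (h/2)·k1); k3 = f(t_n + h/2, p_n + (h/2)·k2); k4 = f(t_n + h, p_n + h·k3); p_{n+1} = p_n + (h/6)·(k1 + 2k2 + 2k3 + k4).
t=0.200000, p=-2.400000:
  k1 = f(0.200000, -2.400000) = -0.043200
  k2 = f(0.385000, -2.407992) = -0.083437
  k3 = f(0.385000, -2.415436) = -0.083695
  k4 = f(0.570000, -2.430967) = -0.124709
  p ← -2.400000 + (0.37/6)·(k1 + 2k2 + 2k3 + k4) = -2.430967
t=0.570000, p=-2.430967:
  k1 = f(0.570000, -2.430967) = -0.124709
  k2 = f(0.755000, -2.454038) = -0.166752
  k3 = f(0.755000, -2.461816) = -0.167280
  k4 = f(0.940000, -2.492861) = -0.210896
  p ← -2.430967 + (0.37/6)·(k1 + 2k2 + 2k3 + k4) = -2.492860
p(0.94) ≈ -2.4929

-2.4929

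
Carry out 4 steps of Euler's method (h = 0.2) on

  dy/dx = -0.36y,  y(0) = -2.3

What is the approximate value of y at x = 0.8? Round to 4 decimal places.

Euler: y_{n+1} = y_n + h·f(x_n, y_n).
x=0.000000, y=-2.300000: f=0.828000 → y ← -2.300000 + 0.2·0.828000 = -2.134400
x=0.200000, y=-2.134400: f=0.768384 → y ← -2.134400 + 0.2·0.768384 = -1.980723
x=0.400000, y=-1.980723: f=0.713060 → y ← -1.980723 + 0.2·0.713060 = -1.838111
x=0.600000, y=-1.838111: f=0.661720 → y ← -1.838111 + 0.2·0.661720 = -1.705767
y(0.8) ≈ -1.7058

-1.7058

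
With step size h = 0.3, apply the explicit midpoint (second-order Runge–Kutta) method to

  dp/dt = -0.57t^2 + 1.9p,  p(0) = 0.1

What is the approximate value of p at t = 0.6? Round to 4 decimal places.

0.2545

Midpoint: k1 = f(t_n, p_n); k2 = f(t_n + h/2, p_n + (h/2)·k1); p_{n+1} = p_n + h·k2.
t=0.000000, p=0.100000:
  k1 = f(0.000000, 0.100000) = 0.190000
  k2 = f(0.150000, 0.128500) = 0.231325
  p ← 0.100000 + 0.3·0.231325 = 0.169398
t=0.300000, p=0.169398:
  k1 = f(0.300000, 0.169398) = 0.270555
  k2 = f(0.450000, 0.209981) = 0.283538
  p ← 0.169398 + 0.3·0.283538 = 0.254459
p(0.6) ≈ 0.2545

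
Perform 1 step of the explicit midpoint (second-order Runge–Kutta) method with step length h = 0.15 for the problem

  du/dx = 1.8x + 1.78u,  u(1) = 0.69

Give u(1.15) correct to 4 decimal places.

1.2251

Midpoint: k1 = f(x_n, u_n); k2 = f(x_n + h/2, u_n + (h/2)·k1); u_{n+1} = u_n + h·k2.
x=1.000000, u=0.690000:
  k1 = f(1.000000, 0.690000) = 3.028200
  k2 = f(1.075000, 0.917115) = 3.567465
  u ← 0.690000 + 0.15·3.567465 = 1.225120
u(1.15) ≈ 1.2251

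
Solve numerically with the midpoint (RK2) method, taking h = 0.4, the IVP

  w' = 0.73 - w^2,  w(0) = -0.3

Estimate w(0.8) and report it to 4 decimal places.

Midpoint: k1 = f(t_n, w_n); k2 = f(t_n + h/2, w_n + (h/2)·k1); w_{n+1} = w_n + h·k2.
t=0.000000, w=-0.300000:
  k1 = f(0.000000, -0.300000) = 0.640000
  k2 = f(0.200000, -0.172000) = 0.700416
  w ← -0.300000 + 0.4·0.700416 = -0.019834
t=0.400000, w=-0.019834:
  k1 = f(0.400000, -0.019834) = 0.729607
  k2 = f(0.600000, 0.126088) = 0.714102
  w ← -0.019834 + 0.4·0.714102 = 0.265807
w(0.8) ≈ 0.2658

0.2658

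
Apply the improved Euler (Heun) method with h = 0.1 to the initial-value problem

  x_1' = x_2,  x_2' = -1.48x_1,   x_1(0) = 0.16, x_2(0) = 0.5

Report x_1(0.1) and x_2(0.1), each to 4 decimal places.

0.2088, 0.4726

Heun on (x_1,x_2): k1 = f(t_n, state_n); k2 = f(t_n + h, state_n + h·k1); state_{n+1} = state_n + (h/2)·(k1 + k2).
0.000000: (0.160000, 0.500000)
  k1 = (0.500000, -0.236800)
  predictor → (0.210000, 0.476320)
  k2 = (0.476320, -0.310800)
  → (0.208816, 0.472620)
(x_1(0.1), x_2(0.1)) ≈ (0.2088, 0.4726)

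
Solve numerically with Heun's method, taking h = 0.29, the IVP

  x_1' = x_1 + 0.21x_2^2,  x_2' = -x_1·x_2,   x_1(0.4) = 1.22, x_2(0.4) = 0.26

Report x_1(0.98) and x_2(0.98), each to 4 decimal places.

2.1709, 0.1059

Heun on (x_1,x_2): k1 = f(x_n, state_n); k2 = f(x_n + h, state_n + h·k1); state_{n+1} = state_n + (h/2)·(k1 + k2).
0.400000: (1.220000, 0.260000)
  k1 = (1.234196, -0.317200)
  predictor → (1.577917, 0.168012)
  k2 = (1.583845, -0.265109)
  → (1.628616, 0.175565)
0.690000: (1.628616, 0.175565)
  k1 = (1.635089, -0.285928)
  predictor → (2.102792, 0.092646)
  k2 = (2.104594, -0.194815)
  → (2.170870, 0.105857)
(x_1(0.98), x_2(0.98)) ≈ (2.1709, 0.1059)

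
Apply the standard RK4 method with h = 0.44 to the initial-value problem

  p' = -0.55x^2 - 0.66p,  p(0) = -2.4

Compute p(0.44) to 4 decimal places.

-1.8097

RK4: k1 = f(x_n, p_n); k2 = f(x_n + h/2, p_n + (h/2)·k1); k3 = f(x_n + h/2, p_n + (h/2)·k2); k4 = f(x_n + h, p_n + h·k3); p_{n+1} = p_n + (h/6)·(k1 + 2k2 + 2k3 + k4).
x=0.000000, p=-2.400000:
  k1 = f(0.000000, -2.400000) = 1.584000
  k2 = f(0.220000, -2.051520) = 1.327383
  k3 = f(0.220000, -2.107976) = 1.364644
  k4 = f(0.440000, -1.799557) = 1.081227
  p ← -2.400000 + (0.44/6)·(k1 + 2k2 + 2k3 + k4) = -1.809719
p(0.44) ≈ -1.8097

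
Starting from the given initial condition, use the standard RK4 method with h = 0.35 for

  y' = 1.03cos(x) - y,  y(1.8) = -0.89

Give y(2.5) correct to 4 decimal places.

-0.7374

RK4: k1 = f(x_n, y_n); k2 = f(x_n + h/2, y_n + (h/2)·k1); k3 = f(x_n + h/2, y_n + (h/2)·k2); k4 = f(x_n + h, y_n + h·k3); y_{n+1} = y_n + (h/6)·(k1 + 2k2 + 2k3 + k4).
x=1.800000, y=-0.890000:
  k1 = f(1.800000, -0.890000) = 0.655982
  k2 = f(1.975000, -0.775203) = 0.370118
  k3 = f(1.975000, -0.825229) = 0.420144
  k4 = f(2.150000, -0.742950) = 0.179171
  y ← -0.890000 + (0.35/6)·(k1 + 2k2 + 2k3 + k4) = -0.749086
x=2.150000, y=-0.749086:
  k1 = f(2.150000, -0.749086) = 0.185307
  k2 = f(2.325000, -0.716657) = 0.011407
  k3 = f(2.325000, -0.747089) = 0.041840
  k4 = f(2.500000, -0.734442) = -0.090736
  y ← -0.749086 + (0.35/6)·(k1 + 2k2 + 2k3 + k4) = -0.737357
y(2.5) ≈ -0.7374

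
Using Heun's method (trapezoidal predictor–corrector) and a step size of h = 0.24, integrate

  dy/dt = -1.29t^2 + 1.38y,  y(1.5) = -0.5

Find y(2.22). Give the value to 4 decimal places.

-6.3992

Heun: k1 = f(t_n, y_n); k2 = f(t_n + h, y_n + h·k1); y_{n+1} = y_n + (h/2)·(k1 + k2).
t=1.500000, y=-0.500000:
  k1 = f(1.500000, -0.500000) = -3.592500
  k2 = f(1.740000, -1.362200) = -5.785440
  y ← -0.500000 + (0.24/2)·(-3.592500 + (-5.785440)) = -1.625353
t=1.740000, y=-1.625353:
  k1 = f(1.740000, -1.625353) = -6.148591
  k2 = f(1.980000, -3.101015) = -9.336716
  y ← -1.625353 + (0.24/2)·(-6.148591 + (-9.336716)) = -3.483590
t=1.980000, y=-3.483590:
  k1 = f(1.980000, -3.483590) = -9.864670
  k2 = f(2.220000, -5.851110) = -14.432168
  y ← -3.483590 + (0.24/2)·(-9.864670 + (-14.432168)) = -6.399210
y(2.22) ≈ -6.3992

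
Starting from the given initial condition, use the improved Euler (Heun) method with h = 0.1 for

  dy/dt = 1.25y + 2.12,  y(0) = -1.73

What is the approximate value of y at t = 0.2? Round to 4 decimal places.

-1.7396

Heun: k1 = f(t_n, y_n); k2 = f(t_n + h, y_n + h·k1); y_{n+1} = y_n + (h/2)·(k1 + k2).
t=0.000000, y=-1.730000:
  k1 = f(0.000000, -1.730000) = -0.042500
  k2 = f(0.100000, -1.734250) = -0.047813
  y ← -1.730000 + (0.1/2)·(-0.042500 + (-0.047813)) = -1.734516
t=0.100000, y=-1.734516:
  k1 = f(0.100000, -1.734516) = -0.048145
  k2 = f(0.200000, -1.739330) = -0.054163
  y ← -1.734516 + (0.1/2)·(-0.048145 + (-0.054163)) = -1.739631
y(0.2) ≈ -1.7396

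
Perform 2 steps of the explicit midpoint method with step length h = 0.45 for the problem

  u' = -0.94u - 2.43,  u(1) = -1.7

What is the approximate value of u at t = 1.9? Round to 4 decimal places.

-2.1920

Midpoint: k1 = f(t_n, u_n); k2 = f(t_n + h/2, u_n + (h/2)·k1); u_{n+1} = u_n + h·k2.
t=1.000000, u=-1.700000:
  k1 = f(1.000000, -1.700000) = -0.832000
  k2 = f(1.225000, -1.887200) = -0.656032
  u ← -1.700000 + 0.45·(-0.656032) = -1.995214
t=1.450000, u=-1.995214:
  k1 = f(1.450000, -1.995214) = -0.554498
  k2 = f(1.675000, -2.119977) = -0.437222
  u ← -1.995214 + 0.45·(-0.437222) = -2.191964
u(1.9) ≈ -2.1920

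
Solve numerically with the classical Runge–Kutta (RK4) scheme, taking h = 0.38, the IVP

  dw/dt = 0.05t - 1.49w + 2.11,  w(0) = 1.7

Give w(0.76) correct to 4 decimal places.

1.5180

RK4: k1 = f(t_n, w_n); k2 = f(t_n + h/2, w_n + (h/2)·k1); k3 = f(t_n + h/2, w_n + (h/2)·k2); k4 = f(t_n + h, w_n + h·k3); w_{n+1} = w_n + (h/6)·(k1 + 2k2 + 2k3 + k4).
t=0.000000, w=1.700000:
  k1 = f(0.000000, 1.700000) = -0.423000
  k2 = f(0.190000, 1.619630) = -0.293749
  k3 = f(0.190000, 1.644188) = -0.330340
  k4 = f(0.380000, 1.574471) = -0.216962
  w ← 1.700000 + (0.38/6)·(k1 + 2k2 + 2k3 + k4) = 1.580418
t=0.380000, w=1.580418:
  k1 = f(0.380000, 1.580418) = -0.225823
  k2 = f(0.570000, 1.537512) = -0.152392
  k3 = f(0.570000, 1.551463) = -0.173180
  k4 = f(0.760000, 1.514609) = -0.108768
  w ← 1.580418 + (0.38/6)·(k1 + 2k2 + 2k3 + k4) = 1.517988
w(0.76) ≈ 1.5180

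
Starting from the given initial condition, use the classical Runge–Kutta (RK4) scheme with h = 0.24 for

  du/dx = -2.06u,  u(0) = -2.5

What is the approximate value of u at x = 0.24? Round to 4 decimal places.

-1.5254

RK4: k1 = f(x_n, u_n); k2 = f(x_n + h/2, u_n + (h/2)·k1); k3 = f(x_n + h/2, u_n + (h/2)·k2); k4 = f(x_n + h, u_n + h·k3); u_{n+1} = u_n + (h/6)·(k1 + 2k2 + 2k3 + k4).
x=0.000000, u=-2.500000:
  k1 = f(0.000000, -2.500000) = 5.150000
  k2 = f(0.120000, -1.882000) = 3.876920
  k3 = f(0.120000, -2.034770) = 4.191625
  k4 = f(0.240000, -1.494010) = 3.077660
  u ← -2.500000 + (0.24/6)·(k1 + 2k2 + 2k3 + k4) = -1.525410
u(0.24) ≈ -1.5254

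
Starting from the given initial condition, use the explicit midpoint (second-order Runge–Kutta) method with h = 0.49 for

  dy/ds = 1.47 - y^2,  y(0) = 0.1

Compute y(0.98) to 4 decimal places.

0.9942

Midpoint: k1 = f(s_n, y_n); k2 = f(s_n + h/2, y_n + (h/2)·k1); y_{n+1} = y_n + h·k2.
s=0.000000, y=0.100000:
  k1 = f(0.000000, 0.100000) = 1.460000
  k2 = f(0.245000, 0.457700) = 1.260511
  y ← 0.100000 + 0.49·1.260511 = 0.717650
s=0.490000, y=0.717650:
  k1 = f(0.490000, 0.717650) = 0.954978
  k2 = f(0.735000, 0.951620) = 0.564420
  y ← 0.717650 + 0.49·0.564420 = 0.994216
y(0.98) ≈ 0.9942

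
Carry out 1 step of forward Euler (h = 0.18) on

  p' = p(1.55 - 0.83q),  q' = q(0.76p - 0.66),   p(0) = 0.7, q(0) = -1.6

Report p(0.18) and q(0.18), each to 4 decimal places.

1.0626, -1.5631

Euler on (p,q): p_{n+1} = p_n + h·p', q_{n+1} = q_n + h·q'.
0.000000: (0.700000, -1.600000); f=(2.014600, 0.204800) → (1.062628, -1.563136)
(p(0.18), q(0.18)) ≈ (1.0626, -1.5631)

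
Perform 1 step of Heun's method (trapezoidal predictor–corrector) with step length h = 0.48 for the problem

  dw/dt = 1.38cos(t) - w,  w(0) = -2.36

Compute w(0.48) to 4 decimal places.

Heun: k1 = f(t_n, w_n); k2 = f(t_n + h, w_n + h·k1); w_{n+1} = w_n + (h/2)·(k1 + k2).
t=0.000000, w=-2.360000:
  k1 = f(0.000000, -2.360000) = 3.740000
  k2 = f(0.480000, -0.564800) = 1.788853
  w ← -2.360000 + (0.48/2)·(3.740000 + 1.788853) = -1.033075
w(0.48) ≈ -1.0331

-1.0331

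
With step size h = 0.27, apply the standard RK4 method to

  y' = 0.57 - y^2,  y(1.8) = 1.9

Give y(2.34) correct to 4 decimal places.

RK4: k1 = f(x_n, y_n); k2 = f(x_n + h/2, y_n + (h/2)·k1); k3 = f(x_n + h/2, y_n + (h/2)·k2); k4 = f(x_n + h, y_n + h·k3); y_{n+1} = y_n + (h/6)·(k1 + 2k2 + 2k3 + k4).
x=1.800000, y=1.900000:
  k1 = f(1.800000, 1.900000) = -3.040000
  k2 = f(1.935000, 1.489600) = -1.648908
  k3 = f(1.935000, 1.677397) = -2.243662
  k4 = f(2.070000, 1.294211) = -1.104983
  y ← 1.900000 + (0.27/6)·(k1 + 2k2 + 2k3 + k4) = 1.363144
x=2.070000, y=1.363144:
  k1 = f(2.070000, 1.363144) = -1.288163
  k2 = f(2.205000, 1.189242) = -0.844298
  k3 = f(2.205000, 1.249164) = -0.990411
  k4 = f(2.340000, 1.095733) = -0.630632
  y ← 1.363144 + (0.27/6)·(k1 + 2k2 + 2k3 + k4) = 1.111675
y(2.34) ≈ 1.1117

1.1117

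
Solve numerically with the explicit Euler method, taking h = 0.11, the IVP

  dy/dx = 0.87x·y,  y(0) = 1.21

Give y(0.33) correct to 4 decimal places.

1.2485

Euler: y_{n+1} = y_n + h·f(x_n, y_n).
x=0.000000, y=1.210000: f=0.000000 → y ← 1.210000 + 0.11·0.000000 = 1.210000
x=0.110000, y=1.210000: f=0.115797 → y ← 1.210000 + 0.11·0.115797 = 1.222738
x=0.220000, y=1.222738: f=0.234032 → y ← 1.222738 + 0.11·0.234032 = 1.248481
y(0.33) ≈ 1.2485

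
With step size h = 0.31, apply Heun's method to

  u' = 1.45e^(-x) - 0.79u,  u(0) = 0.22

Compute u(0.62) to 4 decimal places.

Heun: k1 = f(x_n, u_n); k2 = f(x_n + h, u_n + h·k1); u_{n+1} = u_n + (h/2)·(k1 + k2).
x=0.000000, u=0.220000:
  k1 = f(0.000000, 0.220000) = 1.276200
  k2 = f(0.310000, 0.615622) = 0.577157
  u ← 0.220000 + (0.31/2)·(1.276200 + 0.577157) = 0.507270
x=0.310000, u=0.507270:
  k1 = f(0.310000, 0.507270) = 0.662755
  k2 = f(0.620000, 0.712724) = 0.216967
  u ← 0.507270 + (0.31/2)·(0.662755 + 0.216967) = 0.643627
u(0.62) ≈ 0.6436

0.6436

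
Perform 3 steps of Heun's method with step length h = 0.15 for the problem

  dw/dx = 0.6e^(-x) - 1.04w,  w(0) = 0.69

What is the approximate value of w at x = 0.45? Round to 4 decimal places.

Heun: k1 = f(x_n, w_n); k2 = f(x_n + h, w_n + h·k1); w_{n+1} = w_n + (h/2)·(k1 + k2).
x=0.000000, w=0.690000:
  k1 = f(0.000000, 0.690000) = -0.117600
  k2 = f(0.150000, 0.672360) = -0.182830
  w ← 0.690000 + (0.15/2)·(-0.117600 + (-0.182830)) = 0.667468
x=0.150000, w=0.667468:
  k1 = f(0.150000, 0.667468) = -0.177742
  k2 = f(0.300000, 0.640807) = -0.221948
  w ← 0.667468 + (0.15/2)·(-0.177742 + (-0.221948)) = 0.637491
x=0.300000, w=0.637491:
  k1 = f(0.300000, 0.637491) = -0.218500
  k2 = f(0.450000, 0.604716) = -0.246328
  w ← 0.637491 + (0.15/2)·(-0.218500 + (-0.246328)) = 0.602629
w(0.45) ≈ 0.6026

0.6026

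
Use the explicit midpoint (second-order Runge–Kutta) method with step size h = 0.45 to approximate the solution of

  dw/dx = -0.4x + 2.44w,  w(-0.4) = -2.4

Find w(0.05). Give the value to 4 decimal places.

Midpoint: k1 = f(x_n, w_n); k2 = f(x_n + h/2, w_n + (h/2)·k1); w_{n+1} = w_n + h·k2.
x=-0.400000, w=-2.400000:
  k1 = f(-0.400000, -2.400000) = -5.696000
  k2 = f(-0.175000, -3.681600) = -8.913104
  w ← -2.400000 + 0.45·(-8.913104) = -6.410897
w(0.05) ≈ -6.4109

-6.4109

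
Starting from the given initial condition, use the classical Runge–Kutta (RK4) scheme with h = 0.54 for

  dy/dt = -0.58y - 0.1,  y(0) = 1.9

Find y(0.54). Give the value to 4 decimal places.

RK4: k1 = f(t_n, y_n); k2 = f(t_n + h/2, y_n + (h/2)·k1); k3 = f(t_n + h/2, y_n + (h/2)·k2); k4 = f(t_n + h, y_n + h·k3); y_{n+1} = y_n + (h/6)·(k1 + 2k2 + 2k3 + k4).
t=0.000000, y=1.900000:
  k1 = f(0.000000, 1.900000) = -1.202000
  k2 = f(0.270000, 1.575460) = -1.013767
  k3 = f(0.270000, 1.626283) = -1.043244
  k4 = f(0.540000, 1.336648) = -0.875256
  y ← 1.900000 + (0.54/6)·(k1 + 2k2 + 2k3 + k4) = 1.342785
y(0.54) ≈ 1.3428

1.3428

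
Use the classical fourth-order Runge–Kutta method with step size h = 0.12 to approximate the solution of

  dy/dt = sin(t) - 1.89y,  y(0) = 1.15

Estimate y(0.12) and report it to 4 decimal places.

RK4: k1 = f(t_n, y_n); k2 = f(t_n + h/2, y_n + (h/2)·k1); k3 = f(t_n + h/2, y_n + (h/2)·k2); k4 = f(t_n + h, y_n + h·k3); y_{n+1} = y_n + (h/6)·(k1 + 2k2 + 2k3 + k4).
t=0.000000, y=1.150000:
  k1 = f(0.000000, 1.150000) = -2.173500
  k2 = f(0.060000, 1.019590) = -1.867061
  k3 = f(0.060000, 1.037976) = -1.901811
  k4 = f(0.120000, 0.921783) = -1.622457
  y ← 1.150000 + (0.12/6)·(k1 + 2k2 + 2k3 + k4) = 0.923326
y(0.12) ≈ 0.9233

0.9233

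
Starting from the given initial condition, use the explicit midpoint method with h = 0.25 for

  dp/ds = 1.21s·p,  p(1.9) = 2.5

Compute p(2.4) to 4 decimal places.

Midpoint: k1 = f(s_n, p_n); k2 = f(s_n + h/2, p_n + (h/2)·k1); p_{n+1} = p_n + h·k2.
s=1.900000, p=2.500000:
  k1 = f(1.900000, 2.500000) = 5.747500
  k2 = f(2.025000, 3.218437) = 7.885976
  p ← 2.500000 + 0.25·7.885976 = 4.471494
s=2.150000, p=4.471494:
  k1 = f(2.150000, 4.471494) = 11.632592
  k2 = f(2.275000, 5.925568) = 16.311608
  p ← 4.471494 + 0.25·16.311608 = 8.549396
p(2.4) ≈ 8.5494

8.5494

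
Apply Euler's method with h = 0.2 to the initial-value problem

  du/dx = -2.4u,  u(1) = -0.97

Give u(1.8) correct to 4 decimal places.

Euler: u_{n+1} = u_n + h·f(x_n, u_n).
x=1.000000, u=-0.970000: f=2.328000 → u ← -0.970000 + 0.2·2.328000 = -0.504400
x=1.200000, u=-0.504400: f=1.210560 → u ← -0.504400 + 0.2·1.210560 = -0.262288
x=1.400000, u=-0.262288: f=0.629491 → u ← -0.262288 + 0.2·0.629491 = -0.136390
x=1.600000, u=-0.136390: f=0.327335 → u ← -0.136390 + 0.2·0.327335 = -0.070923
u(1.8) ≈ -0.0709

-0.0709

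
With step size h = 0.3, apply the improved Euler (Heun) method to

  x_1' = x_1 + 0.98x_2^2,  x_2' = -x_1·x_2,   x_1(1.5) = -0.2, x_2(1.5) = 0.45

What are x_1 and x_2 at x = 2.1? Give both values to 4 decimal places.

-0.1835, 0.5063

Heun on (x_1,x_2): k1 = f(x_n, state_n); k2 = f(x_n + h, state_n + h·k1); state_{n+1} = state_n + (h/2)·(k1 + k2).
1.500000: (-0.200000, 0.450000)
  k1 = (-0.001550, 0.090000)
  predictor → (-0.200465, 0.477000)
  k2 = (0.022513, 0.095622)
  → (-0.196855, 0.477843)
1.800000: (-0.196855, 0.477843)
  k1 = (0.026912, 0.094066)
  predictor → (-0.188782, 0.506063)
  k2 = (0.062196, 0.095536)
  → (-0.183489, 0.506284)
(x_1(2.1), x_2(2.1)) ≈ (-0.1835, 0.5063)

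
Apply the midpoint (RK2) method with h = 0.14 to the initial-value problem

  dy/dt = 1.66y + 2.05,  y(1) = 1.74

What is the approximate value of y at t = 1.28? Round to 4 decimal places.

Midpoint: k1 = f(t_n, y_n); k2 = f(t_n + h/2, y_n + (h/2)·k1); y_{n+1} = y_n + h·k2.
t=1.000000, y=1.740000:
  k1 = f(1.000000, 1.740000) = 4.938400
  k2 = f(1.070000, 2.085688) = 5.512242
  y ← 1.740000 + 0.14·5.512242 = 2.511714
t=1.140000, y=2.511714:
  k1 = f(1.140000, 2.511714) = 6.219445
  k2 = f(1.210000, 2.947075) = 6.942145
  y ← 2.511714 + 0.14·6.942145 = 3.483614
y(1.28) ≈ 3.4836

3.4836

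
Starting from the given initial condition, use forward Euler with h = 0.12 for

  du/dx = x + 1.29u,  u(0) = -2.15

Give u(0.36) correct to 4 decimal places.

-3.2656

Euler: u_{n+1} = u_n + h·f(x_n, u_n).
x=0.000000, u=-2.150000: f=-2.773500 → u ← -2.150000 + 0.12·(-2.773500) = -2.482820
x=0.120000, u=-2.482820: f=-3.082838 → u ← -2.482820 + 0.12·(-3.082838) = -2.852761
x=0.240000, u=-2.852761: f=-3.440061 → u ← -2.852761 + 0.12·(-3.440061) = -3.265568
u(0.36) ≈ -3.2656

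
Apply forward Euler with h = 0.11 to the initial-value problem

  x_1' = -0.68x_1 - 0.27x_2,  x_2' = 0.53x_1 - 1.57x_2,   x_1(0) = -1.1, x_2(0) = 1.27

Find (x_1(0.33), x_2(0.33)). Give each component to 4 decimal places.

Euler on (x_1,x_2): x_1_{n+1} = x_1_n + h·x_1', x_2_{n+1} = x_2_n + h·x_2'.
0.000000: (-1.100000, 1.270000); f=(0.405100, -2.576900) → (-1.055439, 0.986541)
0.110000: (-1.055439, 0.986541); f=(0.451332, -2.108252) → (-1.005792, 0.754633)
0.220000: (-1.005792, 0.754633); f=(0.480188, -1.717844) → (-0.952972, 0.565670)
(x_1(0.33), x_2(0.33)) ≈ (-0.9530, 0.5657)

-0.9530, 0.5657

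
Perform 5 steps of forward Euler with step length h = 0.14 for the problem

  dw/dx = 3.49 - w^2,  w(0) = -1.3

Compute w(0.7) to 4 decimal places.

Euler: w_{n+1} = w_n + h·f(x_n, w_n).
x=0.000000, w=-1.300000: f=1.800000 → w ← -1.300000 + 0.14·1.800000 = -1.048000
x=0.140000, w=-1.048000: f=2.391696 → w ← -1.048000 + 0.14·2.391696 = -0.713163
x=0.280000, w=-0.713163: f=2.981399 → w ← -0.713163 + 0.14·2.981399 = -0.295767
x=0.420000, w=-0.295767: f=3.402522 → w ← -0.295767 + 0.14·3.402522 = 0.180586
x=0.560000, w=0.180586: f=3.457389 → w ← 0.180586 + 0.14·3.457389 = 0.664621
w(0.7) ≈ 0.6646

0.6646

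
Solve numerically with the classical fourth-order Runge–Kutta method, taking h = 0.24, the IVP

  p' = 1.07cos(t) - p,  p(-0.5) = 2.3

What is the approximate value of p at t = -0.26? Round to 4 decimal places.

RK4: k1 = f(t_n, p_n); k2 = f(t_n + h/2, p_n + (h/2)·k1); k3 = f(t_n + h/2, p_n + (h/2)·k2); k4 = f(t_n + h, p_n + h·k3); p_{n+1} = p_n + (h/6)·(k1 + 2k2 + 2k3 + k4).
t=-0.500000, p=2.300000:
  k1 = f(-0.500000, 2.300000) = -1.360987
  k2 = f(-0.380000, 2.136682) = -1.143010
  k3 = f(-0.380000, 2.162839) = -1.169168
  k4 = f(-0.260000, 2.019400) = -0.985363
  p ← 2.300000 + (0.24/6)·(k1 + 2k2 + 2k3 + k4) = 2.021172
p(-0.26) ≈ 2.0212

2.0212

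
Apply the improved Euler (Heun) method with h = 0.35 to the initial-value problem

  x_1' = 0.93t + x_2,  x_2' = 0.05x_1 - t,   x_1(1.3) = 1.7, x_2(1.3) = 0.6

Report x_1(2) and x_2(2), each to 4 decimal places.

Heun on (x_1,x_2): k1 = f(t_n, state_n); k2 = f(t_n + h, state_n + h·k1); state_{n+1} = state_n + (h/2)·(k1 + k2).
1.300000: (1.700000, 0.600000)
  k1 = (1.809000, -1.215000)
  predictor → (2.333150, 0.174750)
  k2 = (1.709250, -1.533342)
  → (2.315694, 0.119040)
1.650000: (2.315694, 0.119040)
  k1 = (1.653540, -1.534215)
  predictor → (2.894433, -0.417935)
  k2 = (1.442065, -1.855278)
  → (2.857425, -0.474121)
(x_1(2), x_2(2)) ≈ (2.8574, -0.4741)

2.8574, -0.4741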